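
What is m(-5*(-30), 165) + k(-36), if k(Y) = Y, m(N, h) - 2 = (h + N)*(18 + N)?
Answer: 52886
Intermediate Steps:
m(N, h) = 2 + (18 + N)*(N + h) (m(N, h) = 2 + (h + N)*(18 + N) = 2 + (N + h)*(18 + N) = 2 + (18 + N)*(N + h))
m(-5*(-30), 165) + k(-36) = (2 + (-5*(-30))² + 18*(-5*(-30)) + 18*165 - 5*(-30)*165) - 36 = (2 + 150² + 18*150 + 2970 + 150*165) - 36 = (2 + 22500 + 2700 + 2970 + 24750) - 36 = 52922 - 36 = 52886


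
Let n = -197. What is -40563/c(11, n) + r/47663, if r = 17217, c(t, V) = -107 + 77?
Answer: 644623593/476630 ≈ 1352.5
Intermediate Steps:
c(t, V) = -30
-40563/c(11, n) + r/47663 = -40563/(-30) + 17217/47663 = -40563*(-1/30) + 17217*(1/47663) = 13521/10 + 17217/47663 = 644623593/476630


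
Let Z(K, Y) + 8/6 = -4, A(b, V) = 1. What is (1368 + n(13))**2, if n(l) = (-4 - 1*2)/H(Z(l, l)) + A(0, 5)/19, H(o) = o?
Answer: 43311853225/23104 ≈ 1.8746e+6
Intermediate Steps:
Z(K, Y) = -16/3 (Z(K, Y) = -4/3 - 4 = -16/3)
n(l) = 179/152 (n(l) = (-4 - 1*2)/(-16/3) + 1/19 = (-4 - 2)*(-3/16) + 1*(1/19) = -6*(-3/16) + 1/19 = 9/8 + 1/19 = 179/152)
(1368 + n(13))**2 = (1368 + 179/152)**2 = (208115/152)**2 = 43311853225/23104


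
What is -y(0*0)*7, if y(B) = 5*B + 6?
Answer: -42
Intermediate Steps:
y(B) = 6 + 5*B
-y(0*0)*7 = -(6 + 5*(0*0))*7 = -(6 + 5*0)*7 = -(6 + 0)*7 = -1*6*7 = -6*7 = -42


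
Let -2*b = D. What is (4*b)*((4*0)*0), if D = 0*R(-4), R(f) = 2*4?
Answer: 0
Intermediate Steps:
R(f) = 8
D = 0 (D = 0*8 = 0)
b = 0 (b = -½*0 = 0)
(4*b)*((4*0)*0) = (4*0)*((4*0)*0) = 0*(0*0) = 0*0 = 0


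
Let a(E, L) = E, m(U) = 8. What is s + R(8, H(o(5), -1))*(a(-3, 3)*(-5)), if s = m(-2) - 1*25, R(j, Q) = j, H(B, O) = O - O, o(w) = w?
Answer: 103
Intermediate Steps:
H(B, O) = 0
s = -17 (s = 8 - 1*25 = 8 - 25 = -17)
s + R(8, H(o(5), -1))*(a(-3, 3)*(-5)) = -17 + 8*(-3*(-5)) = -17 + 8*15 = -17 + 120 = 103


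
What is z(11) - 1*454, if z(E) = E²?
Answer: -333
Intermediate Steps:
z(11) - 1*454 = 11² - 1*454 = 121 - 454 = -333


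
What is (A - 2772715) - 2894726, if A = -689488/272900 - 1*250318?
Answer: -403739280147/68225 ≈ -5.9178e+6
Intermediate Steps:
A = -17078117922/68225 (A = -689488*1/272900 - 250318 = -172372/68225 - 250318 = -17078117922/68225 ≈ -2.5032e+5)
(A - 2772715) - 2894726 = (-17078117922/68225 - 2772715) - 2894726 = -206246598797/68225 - 2894726 = -403739280147/68225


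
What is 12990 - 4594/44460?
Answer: 288765403/22230 ≈ 12990.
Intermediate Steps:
12990 - 4594/44460 = 12990 - 1*2297/22230 = 12990 - 2297/22230 = 288765403/22230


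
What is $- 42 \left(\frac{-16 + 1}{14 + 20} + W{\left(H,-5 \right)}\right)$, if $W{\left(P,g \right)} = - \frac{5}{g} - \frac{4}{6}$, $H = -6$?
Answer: $\frac{77}{17} \approx 4.5294$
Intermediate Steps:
$W{\left(P,g \right)} = - \frac{2}{3} - \frac{5}{g}$ ($W{\left(P,g \right)} = - \frac{5}{g} - \frac{2}{3} = - \frac{2}{3} - \frac{5}{g}$)
$- 42 \left(\frac{-16 + 1}{14 + 20} + W{\left(H,-5 \right)}\right) = - 42 \left(\frac{-16 + 1}{14 + 20} - \left(\frac{2}{3} + \frac{5}{-5}\right)\right) = - 42 \left(- \frac{15}{34} - - \frac{1}{3}\right) = - 42 \left(\left(-15\right) \frac{1}{34} + \left(- \frac{2}{3} + 1\right)\right) = - 42 \left(- \frac{15}{34} + \frac{1}{3}\right) = \left(-42\right) \left(- \frac{11}{102}\right) = \frac{77}{17}$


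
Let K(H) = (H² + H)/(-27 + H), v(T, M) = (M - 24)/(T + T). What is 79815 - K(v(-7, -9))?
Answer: 128502667/1610 ≈ 79815.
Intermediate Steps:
v(T, M) = (-24 + M)/(2*T) (v(T, M) = (-24 + M)/((2*T)) = (-24 + M)*(1/(2*T)) = (-24 + M)/(2*T))
K(H) = (H + H²)/(-27 + H)
79815 - K(v(-7, -9)) = 79815 - (½)*(-24 - 9)/(-7)*(1 + (½)*(-24 - 9)/(-7))/(-27 + (½)*(-24 - 9)/(-7)) = 79815 - (½)*(-⅐)*(-33)*(1 + (½)*(-⅐)*(-33))/(-27 + (½)*(-⅐)*(-33)) = 79815 - 33*(1 + 33/14)/(14*(-27 + 33/14)) = 79815 - 33*47/(14*(-345/14)*14) = 79815 - 33*(-14)*47/(14*345*14) = 79815 - 1*(-517/1610) = 79815 + 517/1610 = 128502667/1610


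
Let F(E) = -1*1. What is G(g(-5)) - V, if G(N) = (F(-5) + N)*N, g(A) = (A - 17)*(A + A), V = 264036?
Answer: -215856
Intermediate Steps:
F(E) = -1
g(A) = 2*A*(-17 + A) (g(A) = (-17 + A)*(2*A) = 2*A*(-17 + A))
G(N) = N*(-1 + N) (G(N) = (-1 + N)*N = N*(-1 + N))
G(g(-5)) - V = (2*(-5)*(-17 - 5))*(-1 + 2*(-5)*(-17 - 5)) - 1*264036 = (2*(-5)*(-22))*(-1 + 2*(-5)*(-22)) - 264036 = 220*(-1 + 220) - 264036 = 220*219 - 264036 = 48180 - 264036 = -215856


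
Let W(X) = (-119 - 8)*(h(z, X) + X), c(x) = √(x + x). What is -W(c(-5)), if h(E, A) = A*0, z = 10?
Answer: 127*I*√10 ≈ 401.61*I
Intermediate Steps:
c(x) = √2*√x (c(x) = √(2*x) = √2*√x)
h(E, A) = 0
W(X) = -127*X (W(X) = (-119 - 8)*(0 + X) = -127*X)
-W(c(-5)) = -(-127)*√2*√(-5) = -(-127)*√2*(I*√5) = -(-127)*I*√10 = 127*I*√10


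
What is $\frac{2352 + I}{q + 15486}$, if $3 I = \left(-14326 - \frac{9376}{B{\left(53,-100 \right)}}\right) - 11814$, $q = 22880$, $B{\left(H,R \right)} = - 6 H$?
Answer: $- \frac{1514834}{9150291} \approx -0.16555$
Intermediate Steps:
$I = - \frac{4151572}{477}$ ($I = \frac{\left(-14326 - \frac{9376}{\left(-6\right) 53}\right) - 11814}{3} = \frac{\left(-14326 - \frac{9376}{-318}\right) - 11814}{3} = \frac{\left(-14326 - - \frac{4688}{159}\right) - 11814}{3} = \frac{\left(-14326 + \frac{4688}{159}\right) - 11814}{3} = \frac{- \frac{2273146}{159} - 11814}{3} = \frac{1}{3} \left(- \frac{4151572}{159}\right) = - \frac{4151572}{477} \approx -8703.5$)
$\frac{2352 + I}{q + 15486} = \frac{2352 - \frac{4151572}{477}}{22880 + 15486} = - \frac{3029668}{477 \cdot 38366} = \left(- \frac{3029668}{477}\right) \frac{1}{38366} = - \frac{1514834}{9150291}$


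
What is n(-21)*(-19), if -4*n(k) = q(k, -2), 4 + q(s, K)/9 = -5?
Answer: -1539/4 ≈ -384.75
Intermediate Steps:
q(s, K) = -81 (q(s, K) = -36 + 9*(-5) = -36 - 45 = -81)
n(k) = 81/4 (n(k) = -1/4*(-81) = 81/4)
n(-21)*(-19) = (81/4)*(-19) = -1539/4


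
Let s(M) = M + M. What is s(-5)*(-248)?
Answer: 2480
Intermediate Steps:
s(M) = 2*M
s(-5)*(-248) = (2*(-5))*(-248) = -10*(-248) = 2480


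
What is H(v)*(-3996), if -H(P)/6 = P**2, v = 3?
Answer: 215784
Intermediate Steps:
H(P) = -6*P**2
H(v)*(-3996) = -6*3**2*(-3996) = -6*9*(-3996) = -54*(-3996) = 215784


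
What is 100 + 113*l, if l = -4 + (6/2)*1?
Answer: -13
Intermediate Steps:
l = -1 (l = -4 + (6*(1/2))*1 = -4 + 3*1 = -4 + 3 = -1)
100 + 113*l = 100 + 113*(-1) = 100 - 113 = -13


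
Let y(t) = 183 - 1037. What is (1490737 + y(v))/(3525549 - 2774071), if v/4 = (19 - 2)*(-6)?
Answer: 1489883/751478 ≈ 1.9826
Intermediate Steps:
v = -408 (v = 4*((19 - 2)*(-6)) = 4*(17*(-6)) = 4*(-102) = -408)
y(t) = -854
(1490737 + y(v))/(3525549 - 2774071) = (1490737 - 854)/(3525549 - 2774071) = 1489883/751478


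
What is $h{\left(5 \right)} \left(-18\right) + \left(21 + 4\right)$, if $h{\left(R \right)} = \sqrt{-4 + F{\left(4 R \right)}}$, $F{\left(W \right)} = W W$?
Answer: $25 - 108 \sqrt{11} \approx -333.2$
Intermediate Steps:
$F{\left(W \right)} = W^{2}$
$h{\left(R \right)} = \sqrt{-4 + 16 R^{2}}$ ($h{\left(R \right)} = \sqrt{-4 + \left(4 R\right)^{2}} = \sqrt{-4 + 16 R^{2}}$)
$h{\left(5 \right)} \left(-18\right) + \left(21 + 4\right) = 2 \sqrt{-1 + 4 \cdot 5^{2}} \left(-18\right) + \left(21 + 4\right) = 2 \sqrt{-1 + 4 \cdot 25} \left(-18\right) + 25 = 2 \sqrt{-1 + 100} \left(-18\right) + 25 = 2 \sqrt{99} \left(-18\right) + 25 = 2 \cdot 3 \sqrt{11} \left(-18\right) + 25 = 6 \sqrt{11} \left(-18\right) + 25 = - 108 \sqrt{11} + 25 = 25 - 108 \sqrt{11}$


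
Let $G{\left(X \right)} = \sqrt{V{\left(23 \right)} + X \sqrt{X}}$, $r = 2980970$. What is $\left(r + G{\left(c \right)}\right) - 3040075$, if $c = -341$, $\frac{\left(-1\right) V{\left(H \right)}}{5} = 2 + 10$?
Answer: $-59105 + \sqrt{-60 - 341 i \sqrt{341}} \approx -59049.0 - 56.379 i$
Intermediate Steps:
$V{\left(H \right)} = -60$ ($V{\left(H \right)} = - 5 \left(2 + 10\right) = \left(-5\right) 12 = -60$)
$G{\left(X \right)} = \sqrt{-60 + X^{\frac{3}{2}}}$ ($G{\left(X \right)} = \sqrt{-60 + X \sqrt{X}} = \sqrt{-60 + X^{\frac{3}{2}}}$)
$\left(r + G{\left(c \right)}\right) - 3040075 = \left(2980970 + \sqrt{-60 + \left(-341\right)^{\frac{3}{2}}}\right) - 3040075 = \left(2980970 + \sqrt{-60 - 341 i \sqrt{341}}\right) - 3040075 = -59105 + \sqrt{-60 - 341 i \sqrt{341}}$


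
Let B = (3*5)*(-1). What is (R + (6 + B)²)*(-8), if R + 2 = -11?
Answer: -544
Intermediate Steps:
R = -13 (R = -2 - 11 = -13)
B = -15 (B = 15*(-1) = -15)
(R + (6 + B)²)*(-8) = (-13 + (6 - 15)²)*(-8) = (-13 + (-9)²)*(-8) = (-13 + 81)*(-8) = 68*(-8) = -544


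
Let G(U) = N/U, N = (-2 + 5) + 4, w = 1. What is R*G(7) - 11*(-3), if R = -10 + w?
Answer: 24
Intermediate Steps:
R = -9 (R = -10 + 1 = -9)
N = 7 (N = 3 + 4 = 7)
G(U) = 7/U
R*G(7) - 11*(-3) = -63/7 - 11*(-3) = -63/7 + 33 = -9*1 + 33 = -9 + 33 = 24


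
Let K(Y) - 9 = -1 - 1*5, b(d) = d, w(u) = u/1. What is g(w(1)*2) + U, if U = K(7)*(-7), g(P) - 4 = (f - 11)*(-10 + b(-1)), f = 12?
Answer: -28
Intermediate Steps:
w(u) = u (w(u) = u*1 = u)
K(Y) = 3 (K(Y) = 9 + (-1 - 1*5) = 9 + (-1 - 5) = 9 - 6 = 3)
g(P) = -7 (g(P) = 4 + (12 - 11)*(-10 - 1) = 4 + 1*(-11) = 4 - 11 = -7)
U = -21 (U = 3*(-7) = -21)
g(w(1)*2) + U = -7 - 21 = -28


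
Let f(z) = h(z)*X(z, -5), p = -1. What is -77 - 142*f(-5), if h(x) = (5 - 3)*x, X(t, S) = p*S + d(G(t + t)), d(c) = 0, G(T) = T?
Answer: 7023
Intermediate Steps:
X(t, S) = -S (X(t, S) = -S + 0 = -S)
h(x) = 2*x
f(z) = 10*z (f(z) = (2*z)*(-1*(-5)) = (2*z)*5 = 10*z)
-77 - 142*f(-5) = -77 - 1420*(-5) = -77 - 142*(-50) = -77 + 7100 = 7023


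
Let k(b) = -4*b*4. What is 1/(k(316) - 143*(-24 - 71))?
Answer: 1/8529 ≈ 0.00011725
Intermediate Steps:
k(b) = -16*b
1/(k(316) - 143*(-24 - 71)) = 1/(-16*316 - 143*(-24 - 71)) = 1/(-5056 - 143*(-95)) = 1/(-5056 + 13585) = 1/8529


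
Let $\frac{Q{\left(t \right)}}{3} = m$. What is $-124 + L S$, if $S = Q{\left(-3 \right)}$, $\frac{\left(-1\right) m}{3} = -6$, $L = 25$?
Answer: $1226$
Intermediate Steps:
$m = 18$ ($m = \left(-3\right) \left(-6\right) = 18$)
$Q{\left(t \right)} = 54$ ($Q{\left(t \right)} = 3 \cdot 18 = 54$)
$S = 54$
$-124 + L S = -124 + 25 \cdot 54 = -124 + 1350 = 1226$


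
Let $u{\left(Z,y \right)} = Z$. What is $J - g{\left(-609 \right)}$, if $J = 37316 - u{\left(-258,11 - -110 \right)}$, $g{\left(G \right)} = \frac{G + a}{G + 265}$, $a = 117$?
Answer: $\frac{3231241}{86} \approx 37573.0$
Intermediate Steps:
$g{\left(G \right)} = \frac{117 + G}{265 + G}$ ($g{\left(G \right)} = \frac{G + 117}{G + 265} = \frac{117 + G}{265 + G}$)
$J = 37574$ ($J = 37316 - -258 = 37316 + 258 = 37574$)
$J - g{\left(-609 \right)} = 37574 - \frac{117 - 609}{265 - 609} = 37574 - \frac{1}{-344} \left(-492\right) = 37574 - \left(- \frac{1}{344}\right) \left(-492\right) = 37574 - \frac{123}{86} = \frac{3231241}{86}$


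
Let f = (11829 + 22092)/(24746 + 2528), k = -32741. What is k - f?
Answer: -893011955/27274 ≈ -32742.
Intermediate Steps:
f = 33921/27274 ≈ 1.2437
k - f = -32741 - 1*33921/27274 = -32741 - 33921/27274 = -893011955/27274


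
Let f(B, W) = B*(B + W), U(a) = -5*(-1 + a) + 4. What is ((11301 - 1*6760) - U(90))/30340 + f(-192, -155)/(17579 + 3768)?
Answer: 1063861457/323833990 ≈ 3.2852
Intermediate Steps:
U(a) = 9 - 5*a (U(a) = (5 - 5*a) + 4 = 9 - 5*a)
((11301 - 1*6760) - U(90))/30340 + f(-192, -155)/(17579 + 3768) = ((11301 - 1*6760) - (9 - 5*90))/30340 + (-192*(-192 - 155))/(17579 + 3768) = ((11301 - 6760) - (9 - 450))*(1/30340) - 192*(-347)/21347 = (4541 - 1*(-441))*(1/30340) + 66624*(1/21347) = (4541 + 441)*(1/30340) + 66624/21347 = 4982*(1/30340) + 66624/21347 = 2491/15170 + 66624/21347 = 1063861457/323833990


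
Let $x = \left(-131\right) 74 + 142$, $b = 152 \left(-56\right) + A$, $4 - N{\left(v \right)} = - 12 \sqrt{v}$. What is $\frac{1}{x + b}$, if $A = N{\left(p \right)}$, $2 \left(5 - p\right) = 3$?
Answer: $- \frac{215}{3882894} - \frac{\sqrt{14}}{54360516} \approx -5.544 \cdot 10^{-5}$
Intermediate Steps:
$p = \frac{7}{2}$ ($p = 5 - \frac{3}{2} = \frac{7}{2} \approx 3.5$)
$N{\left(v \right)} = 4 + 12 \sqrt{v}$ ($N{\left(v \right)} = 4 - - 12 \sqrt{v} = 4 + 12 \sqrt{v}$)
$A = 4 + 6 \sqrt{14}$ ($A = 4 + 12 \sqrt{\frac{7}{2}} = 4 + 12 \frac{\sqrt{14}}{2} = 4 + 6 \sqrt{14} \approx 26.45$)
$b = -8508 + 6 \sqrt{14}$ ($b = 152 \left(-56\right) + \left(4 + 6 \sqrt{14}\right) = -8512 + \left(4 + 6 \sqrt{14}\right) = -8508 + 6 \sqrt{14} \approx -8485.5$)
$x = -9552$ ($x = -9694 + 142 = -9552$)
$\frac{1}{x + b} = \frac{1}{-9552 - \left(8508 - 6 \sqrt{14}\right)} = \frac{1}{-18060 + 6 \sqrt{14}}$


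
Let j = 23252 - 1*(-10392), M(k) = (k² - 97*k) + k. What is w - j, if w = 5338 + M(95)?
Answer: -28401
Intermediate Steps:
M(k) = k² - 96*k
w = 5243 (w = 5338 + 95*(-96 + 95) = 5338 + 95*(-1) = 5338 - 95 = 5243)
j = 33644 (j = 23252 + 10392 = 33644)
w - j = 5243 - 1*33644 = 5243 - 33644 = -28401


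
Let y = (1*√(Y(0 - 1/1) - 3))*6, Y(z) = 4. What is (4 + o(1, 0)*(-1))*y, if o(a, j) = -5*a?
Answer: 54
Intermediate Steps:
y = 6 (y = (1*√(4 - 3))*6 = (1*√1)*6 = (1*1)*6 = 1*6 = 6)
(4 + o(1, 0)*(-1))*y = (4 - 5*1*(-1))*6 = (4 - 5*(-1))*6 = (4 + 5)*6 = 9*6 = 54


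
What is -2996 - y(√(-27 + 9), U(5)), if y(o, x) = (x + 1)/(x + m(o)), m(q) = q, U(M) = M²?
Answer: 2*(-4494*√2 + 37463*I)/(-25*I + 3*√2) ≈ -2997.0 + 0.17155*I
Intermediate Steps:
y(o, x) = (1 + x)/(o + x) (y(o, x) = (x + 1)/(x + o) = (1 + x)/(o + x))
-2996 - y(√(-27 + 9), U(5)) = -2996 - (1 + 5²)/(√(-27 + 9) + 5²) = -2996 - (1 + 25)/(√(-18) + 25) = -2996 - 26/(3*I*√2 + 25) = -2996 - 26/(25 + 3*I*√2)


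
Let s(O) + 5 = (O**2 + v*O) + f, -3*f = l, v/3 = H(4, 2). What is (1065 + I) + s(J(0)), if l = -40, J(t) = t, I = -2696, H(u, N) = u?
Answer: -4868/3 ≈ -1622.7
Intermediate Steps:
v = 12 (v = 3*4 = 12)
f = 40/3 (f = -1/3*(-40) = 40/3 ≈ 13.333)
s(O) = 25/3 + O**2 + 12*O (s(O) = -5 + ((O**2 + 12*O) + 40/3) = -5 + (40/3 + O**2 + 12*O) = 25/3 + O**2 + 12*O)
(1065 + I) + s(J(0)) = (1065 - 2696) + (25/3 + 0**2 + 12*0) = -1631 + (25/3 + 0 + 0) = -1631 + 25/3 = -4868/3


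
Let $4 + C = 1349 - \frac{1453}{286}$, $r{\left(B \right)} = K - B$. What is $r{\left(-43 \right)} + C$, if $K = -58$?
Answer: $\frac{378927}{286} \approx 1324.9$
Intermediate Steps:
$r{\left(B \right)} = -58 - B$
$C = \frac{383217}{286}$ ($C = -4 + \left(1349 - \frac{1453}{286}\right) = -4 + \frac{384361}{286} = \frac{383217}{286} \approx 1339.9$)
$r{\left(-43 \right)} + C = \left(-58 - -43\right) + \frac{383217}{286} = \left(-58 + 43\right) + \frac{383217}{286} = -15 + \frac{383217}{286} = \frac{378927}{286}$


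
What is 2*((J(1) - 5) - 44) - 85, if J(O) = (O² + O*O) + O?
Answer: -177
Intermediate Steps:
J(O) = O + 2*O² (J(O) = (O² + O²) + O = 2*O² + O = O + 2*O²)
2*((J(1) - 5) - 44) - 85 = 2*((1*(1 + 2*1) - 5) - 44) - 85 = 2*((1*(1 + 2) - 5) - 44) - 85 = 2*((1*3 - 5) - 44) - 85 = 2*((3 - 5) - 44) - 85 = 2*(-2 - 44) - 85 = 2*(-46) - 85 = -92 - 85 = -177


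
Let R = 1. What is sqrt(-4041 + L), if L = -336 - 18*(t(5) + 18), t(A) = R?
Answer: 11*I*sqrt(39) ≈ 68.695*I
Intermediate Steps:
t(A) = 1
L = -678 (L = -336 - 18*(1 + 18) = -336 - 18*19 = -336 - 342 = -678)
sqrt(-4041 + L) = sqrt(-4041 - 678) = sqrt(-4719) = 11*I*sqrt(39)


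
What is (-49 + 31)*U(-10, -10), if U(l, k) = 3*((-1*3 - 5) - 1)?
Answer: 486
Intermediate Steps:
U(l, k) = -27 (U(l, k) = 3*((-3 - 5) - 1) = 3*(-8 - 1) = 3*(-9) = -27)
(-49 + 31)*U(-10, -10) = (-49 + 31)*(-27) = -18*(-27) = 486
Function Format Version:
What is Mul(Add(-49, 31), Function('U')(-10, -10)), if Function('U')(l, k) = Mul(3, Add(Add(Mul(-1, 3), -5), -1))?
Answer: 486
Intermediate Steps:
Function('U')(l, k) = -27 (Function('U')(l, k) = Mul(3, Add(Add(-3, -5), -1)) = Mul(3, Add(-8, -1)) = Mul(3, -9) = -27)
Mul(Add(-49, 31), Function('U')(-10, -10)) = Mul(Add(-49, 31), -27) = Mul(-18, -27) = 486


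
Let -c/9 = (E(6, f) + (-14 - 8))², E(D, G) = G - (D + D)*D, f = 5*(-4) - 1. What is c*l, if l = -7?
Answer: 833175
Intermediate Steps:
f = -21 (f = -20 - 1 = -21)
E(D, G) = G - 2*D² (E(D, G) = G - 2*D*D = G - 2*D²)
c = -119025 (c = -9*((-21 - 2*6²) + (-14 - 8))² = -9*((-21 - 2*36) - 22)² = -9*((-21 - 72) - 22)² = -9*(-93 - 22)² = -9*(-115)² = -9*13225 = -119025)
c*l = -119025*(-7) = 833175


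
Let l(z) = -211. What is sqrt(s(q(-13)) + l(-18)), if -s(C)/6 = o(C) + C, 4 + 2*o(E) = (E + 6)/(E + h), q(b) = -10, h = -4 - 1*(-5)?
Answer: I*sqrt(1263)/3 ≈ 11.846*I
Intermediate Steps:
h = 1 (h = -4 + 5 = 1)
o(E) = -2 + (6 + E)/(2*(1 + E)) (o(E) = -2 + ((E + 6)/(E + 1))/2 = -2 + ((6 + E)/(1 + E))/2 = -2 + (6 + E)/(2*(1 + E)))
s(C) = -6*C - 3*(2 - 3*C)/(1 + C) (s(C) = -6*((2 - 3*C)/(2*(1 + C)) + C) = -6*(C + (2 - 3*C)/(2*(1 + C))) = -6*C - 3*(2 - 3*C)/(1 + C))
sqrt(s(q(-13)) + l(-18)) = sqrt(3*(-2 - 10 - 2*(-10)**2)/(1 - 10) - 211) = sqrt(3*(-2 - 10 - 2*100)/(-9) - 211) = sqrt(3*(-1/9)*(-2 - 10 - 200) - 211) = sqrt(3*(-1/9)*(-212) - 211) = sqrt(212/3 - 211) = sqrt(-421/3) = I*sqrt(1263)/3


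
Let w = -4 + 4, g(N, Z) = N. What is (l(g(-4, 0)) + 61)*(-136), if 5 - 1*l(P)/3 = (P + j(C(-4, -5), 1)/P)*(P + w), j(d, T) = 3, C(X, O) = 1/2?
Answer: -2584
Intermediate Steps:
C(X, O) = 1/2 (C(X, O) = 1*(1/2) = 1/2)
w = 0
l(P) = 15 - 3*P*(P + 3/P) (l(P) = 15 - 3*(P + 3/P)*(P + 0) = 15 - 3*(P + 3/P)*P = 15 - 3*P*(P + 3/P))
(l(g(-4, 0)) + 61)*(-136) = ((6 - 3*(-4)**2) + 61)*(-136) = ((6 - 3*16) + 61)*(-136) = ((6 - 48) + 61)*(-136) = (-42 + 61)*(-136) = 19*(-136) = -2584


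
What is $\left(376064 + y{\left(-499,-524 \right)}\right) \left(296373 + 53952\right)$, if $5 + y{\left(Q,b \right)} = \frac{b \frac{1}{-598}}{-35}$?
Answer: $\frac{275737806826245}{2093} \approx 1.3174 \cdot 10^{11}$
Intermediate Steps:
$y{\left(Q,b \right)} = -5 + \frac{b}{20930}$ ($y{\left(Q,b \right)} = -5 + \frac{b \frac{1}{-598}}{-35} = -5 + b \left(- \frac{1}{598}\right) \left(- \frac{1}{35}\right) = -5 + - \frac{b}{598} \left(- \frac{1}{35}\right) = -5 + \frac{b}{20930}$)
$\left(376064 + y{\left(-499,-524 \right)}\right) \left(296373 + 53952\right) = \left(376064 + \left(-5 + \frac{1}{20930} \left(-524\right)\right)\right) \left(296373 + 53952\right) = \left(376064 - \frac{52587}{10465}\right) 350325 = \frac{3935457173}{10465} \cdot 350325 = \frac{275737806826245}{2093}$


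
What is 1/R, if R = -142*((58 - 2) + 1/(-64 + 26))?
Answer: -19/151017 ≈ -0.00012581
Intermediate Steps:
R = -151017/19 (R = -142*(56 + 1/(-38)) = -142*(56 - 1/38) = -142*2127/38 = -151017/19 ≈ -7948.3)
1/R = 1/(-151017/19) = -19/151017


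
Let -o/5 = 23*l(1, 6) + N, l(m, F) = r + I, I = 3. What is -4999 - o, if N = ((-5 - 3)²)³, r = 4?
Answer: 1306526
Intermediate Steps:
N = 262144 (N = ((-8)²)³ = 64³ = 262144)
l(m, F) = 7 (l(m, F) = 4 + 3 = 7)
o = -1311525 (o = -5*(23*7 + 262144) = -5*(161 + 262144) = -5*262305 = -1311525)
-4999 - o = -4999 - 1*(-1311525) = -4999 + 1311525 = 1306526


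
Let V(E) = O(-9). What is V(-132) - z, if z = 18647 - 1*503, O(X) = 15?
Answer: -18129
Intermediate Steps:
V(E) = 15
z = 18144 (z = 18647 - 503 = 18144)
V(-132) - z = 15 - 1*18144 = 15 - 18144 = -18129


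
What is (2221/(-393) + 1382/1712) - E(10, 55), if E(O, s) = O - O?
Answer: -1629613/336408 ≈ -4.8442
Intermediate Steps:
E(O, s) = 0
(2221/(-393) + 1382/1712) - E(10, 55) = (2221/(-393) + 1382/1712) - 1*0 = (2221*(-1/393) + 1382*(1/1712)) + 0 = (-2221/393 + 691/856) + 0 = -1629613/336408 + 0 = -1629613/336408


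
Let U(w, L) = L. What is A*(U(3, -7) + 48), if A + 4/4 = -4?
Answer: -205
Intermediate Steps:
A = -5 (A = -1 - 4 = -5)
A*(U(3, -7) + 48) = -5*(-7 + 48) = -5*41 = -205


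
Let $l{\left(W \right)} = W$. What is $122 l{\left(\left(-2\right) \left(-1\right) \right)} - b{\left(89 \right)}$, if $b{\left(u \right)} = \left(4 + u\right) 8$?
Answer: $-500$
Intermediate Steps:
$b{\left(u \right)} = 32 + 8 u$
$122 l{\left(\left(-2\right) \left(-1\right) \right)} - b{\left(89 \right)} = 122 \left(\left(-2\right) \left(-1\right)\right) - \left(32 + 8 \cdot 89\right) = 122 \cdot 2 - \left(32 + 712\right) = 244 - 744 = -500$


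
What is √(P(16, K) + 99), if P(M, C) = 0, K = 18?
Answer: 3*√11 ≈ 9.9499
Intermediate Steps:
√(P(16, K) + 99) = √(0 + 99) = √99 = 3*√11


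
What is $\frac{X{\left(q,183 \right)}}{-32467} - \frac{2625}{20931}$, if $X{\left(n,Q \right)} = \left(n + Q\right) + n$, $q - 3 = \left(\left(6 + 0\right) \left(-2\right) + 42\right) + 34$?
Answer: $- \frac{30620334}{226522259} \approx -0.13518$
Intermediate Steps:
$q = 67$ ($q = 3 + \left(\left(\left(6 + 0\right) \left(-2\right) + 42\right) + 34\right) = 3 + \left(\left(6 \left(-2\right) + 42\right) + 34\right) = 3 + \left(\left(-12 + 42\right) + 34\right) = 3 + \left(30 + 34\right) = 3 + 64 = 67$)
$X{\left(n,Q \right)} = Q + 2 n$ ($X{\left(n,Q \right)} = \left(Q + n\right) + n = Q + 2 n$)
$\frac{X{\left(q,183 \right)}}{-32467} - \frac{2625}{20931} = \frac{183 + 2 \cdot 67}{-32467} - \frac{2625}{20931} = \left(183 + 134\right) \left(- \frac{1}{32467}\right) - \frac{875}{6977} = 317 \left(- \frac{1}{32467}\right) - \frac{875}{6977} = - \frac{317}{32467} - \frac{875}{6977} = - \frac{30620334}{226522259}$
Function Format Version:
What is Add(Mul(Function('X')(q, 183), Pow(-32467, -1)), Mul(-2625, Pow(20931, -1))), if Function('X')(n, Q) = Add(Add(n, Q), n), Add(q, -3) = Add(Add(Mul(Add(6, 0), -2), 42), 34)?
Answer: Rational(-30620334, 226522259) ≈ -0.13518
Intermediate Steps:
q = 67 (q = Add(3, Add(Add(Mul(Add(6, 0), -2), 42), 34)) = Add(3, Add(Add(Mul(6, -2), 42), 34)) = Add(3, Add(Add(-12, 42), 34)) = Add(3, Add(30, 34)) = Add(3, 64) = 67)
Function('X')(n, Q) = Add(Q, Mul(2, n)) (Function('X')(n, Q) = Add(Add(Q, n), n) = Add(Q, Mul(2, n)))
Add(Mul(Function('X')(q, 183), Pow(-32467, -1)), Mul(-2625, Pow(20931, -1))) = Add(Mul(Add(183, Mul(2, 67)), Pow(-32467, -1)), Mul(-2625, Pow(20931, -1))) = Add(Mul(Add(183, 134), Rational(-1, 32467)), Mul(-2625, Rational(1, 20931))) = Add(Mul(317, Rational(-1, 32467)), Rational(-875, 6977)) = Add(Rational(-317, 32467), Rational(-875, 6977)) = Rational(-30620334, 226522259)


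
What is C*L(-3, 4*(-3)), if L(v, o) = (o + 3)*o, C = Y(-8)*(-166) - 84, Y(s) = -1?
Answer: 8856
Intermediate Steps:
C = 82 (C = -1*(-166) - 84 = 166 - 84 = 82)
L(v, o) = o*(3 + o) (L(v, o) = (3 + o)*o = o*(3 + o))
C*L(-3, 4*(-3)) = 82*((4*(-3))*(3 + 4*(-3))) = 82*(-12*(3 - 12)) = 82*(-12*(-9)) = 82*108 = 8856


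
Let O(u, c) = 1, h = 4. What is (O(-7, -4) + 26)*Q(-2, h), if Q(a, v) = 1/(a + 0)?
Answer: -27/2 ≈ -13.500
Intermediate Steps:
Q(a, v) = 1/a
(O(-7, -4) + 26)*Q(-2, h) = (1 + 26)/(-2) = 27*(-½) = -27/2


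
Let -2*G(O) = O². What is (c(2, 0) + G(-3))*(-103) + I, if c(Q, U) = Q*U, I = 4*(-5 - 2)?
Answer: 871/2 ≈ 435.50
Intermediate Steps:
G(O) = -O²/2
I = -28 (I = 4*(-7) = -28)
(c(2, 0) + G(-3))*(-103) + I = (2*0 - ½*(-3)²)*(-103) - 28 = (0 - ½*9)*(-103) - 28 = (0 - 9/2)*(-103) - 28 = -9/2*(-103) - 28 = 927/2 - 28 = 871/2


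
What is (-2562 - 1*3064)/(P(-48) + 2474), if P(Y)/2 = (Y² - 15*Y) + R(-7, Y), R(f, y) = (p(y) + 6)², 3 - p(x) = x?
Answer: -2813/7510 ≈ -0.37457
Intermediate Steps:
p(x) = 3 - x
R(f, y) = (9 - y)² (R(f, y) = ((3 - y) + 6)² = (9 - y)²)
P(Y) = -30*Y + 2*Y² + 2*(-9 + Y)² (P(Y) = 2*((Y² - 15*Y) + (-9 + Y)²) = 2*(Y² + (-9 + Y)² - 15*Y) = -30*Y + 2*Y² + 2*(-9 + Y)²)
(-2562 - 1*3064)/(P(-48) + 2474) = (-2562 - 1*3064)/((162 - 66*(-48) + 4*(-48)²) + 2474) = (-2562 - 3064)/((162 + 3168 + 4*2304) + 2474) = -5626/((162 + 3168 + 9216) + 2474) = -5626/(12546 + 2474) = -5626/15020 = -5626*1/15020 = -2813/7510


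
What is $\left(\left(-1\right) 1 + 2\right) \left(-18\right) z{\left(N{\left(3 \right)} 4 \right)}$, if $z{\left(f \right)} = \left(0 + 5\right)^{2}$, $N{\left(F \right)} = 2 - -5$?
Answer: $-450$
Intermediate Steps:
$N{\left(F \right)} = 7$ ($N{\left(F \right)} = 2 + 5 = 7$)
$z{\left(f \right)} = 25$ ($z{\left(f \right)} = 5^{2} = 25$)
$\left(\left(-1\right) 1 + 2\right) \left(-18\right) z{\left(N{\left(3 \right)} 4 \right)} = \left(\left(-1\right) 1 + 2\right) \left(-18\right) 25 = \left(-1 + 2\right) \left(-18\right) 25 = 1 \left(-18\right) 25 = \left(-18\right) 25 = -450$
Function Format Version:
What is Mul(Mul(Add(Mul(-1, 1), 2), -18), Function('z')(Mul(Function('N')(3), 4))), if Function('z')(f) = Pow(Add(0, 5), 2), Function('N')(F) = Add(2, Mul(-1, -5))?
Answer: -450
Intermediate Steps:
Function('N')(F) = 7 (Function('N')(F) = Add(2, 5) = 7)
Function('z')(f) = 25 (Function('z')(f) = Pow(5, 2) = 25)
Mul(Mul(Add(Mul(-1, 1), 2), -18), Function('z')(Mul(Function('N')(3), 4))) = Mul(Mul(Add(Mul(-1, 1), 2), -18), 25) = Mul(Mul(Add(-1, 2), -18), 25) = Mul(Mul(1, -18), 25) = Mul(-18, 25) = -450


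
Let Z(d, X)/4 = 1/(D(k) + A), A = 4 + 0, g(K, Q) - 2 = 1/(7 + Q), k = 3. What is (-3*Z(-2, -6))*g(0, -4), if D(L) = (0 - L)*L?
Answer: 28/5 ≈ 5.6000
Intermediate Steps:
g(K, Q) = 2 + 1/(7 + Q)
D(L) = -L**2 (D(L) = (-L)*L = -L**2)
A = 4
Z(d, X) = -4/5 (Z(d, X) = 4/(-1*3**2 + 4) = 4/(-1*9 + 4) = 4/(-9 + 4) = 4/(-5) = 4*(-1/5) = -4/5)
(-3*Z(-2, -6))*g(0, -4) = (-3*(-4/5))*((15 + 2*(-4))/(7 - 4)) = 12*((15 - 8)/3)/5 = 12*((1/3)*7)/5 = (12/5)*(7/3) = 28/5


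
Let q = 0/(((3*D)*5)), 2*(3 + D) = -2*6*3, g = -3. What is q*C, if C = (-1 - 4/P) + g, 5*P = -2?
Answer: 0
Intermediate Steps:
P = -⅖ (P = (⅕)*(-2) = -⅖ ≈ -0.40000)
D = -21 (D = -3 + (-2*6*3)/2 = -3 + (-12*3)/2 = -3 + (½)*(-36) = -3 - 18 = -21)
q = 0 (q = 0/(((3*(-21))*5)) = 0/((-63*5)) = 0/(-315) = 0*(-1/315) = 0)
C = 6 (C = (-1 - 4/(-⅖)) - 3 = (-1 - 4*(-5/2)) - 3 = (-1 + 10) - 3 = 9 - 3 = 6)
q*C = 0*6 = 0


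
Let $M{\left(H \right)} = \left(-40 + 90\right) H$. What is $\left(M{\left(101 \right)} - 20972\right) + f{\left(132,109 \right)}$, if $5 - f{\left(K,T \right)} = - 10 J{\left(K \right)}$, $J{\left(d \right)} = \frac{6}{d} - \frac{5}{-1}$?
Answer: $- \frac{174532}{11} \approx -15867.0$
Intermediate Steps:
$J{\left(d \right)} = 5 + \frac{6}{d}$ ($J{\left(d \right)} = \frac{6}{d} - -5 = \frac{6}{d} + 5 = 5 + \frac{6}{d}$)
$M{\left(H \right)} = 50 H$
$f{\left(K,T \right)} = 55 + \frac{60}{K}$ ($f{\left(K,T \right)} = 5 - - 10 \left(5 + \frac{6}{K}\right) = 5 - \left(-50 - \frac{60}{K}\right) = 5 + \left(50 + \frac{60}{K}\right) = 55 + \frac{60}{K}$)
$\left(M{\left(101 \right)} - 20972\right) + f{\left(132,109 \right)} = \left(50 \cdot 101 - 20972\right) + \left(55 + \frac{60}{132}\right) = \left(5050 - 20972\right) + \left(55 + 60 \cdot \frac{1}{132}\right) = -15922 + \left(55 + \frac{5}{11}\right) = -15922 + \frac{610}{11} = - \frac{174532}{11}$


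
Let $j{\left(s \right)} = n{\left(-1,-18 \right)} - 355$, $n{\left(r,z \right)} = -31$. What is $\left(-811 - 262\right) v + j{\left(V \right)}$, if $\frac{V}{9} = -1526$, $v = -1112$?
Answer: $1192790$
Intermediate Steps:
$V = -13734$ ($V = 9 \left(-1526\right) = -13734$)
$j{\left(s \right)} = -386$ ($j{\left(s \right)} = -31 - 355 = -386$)
$\left(-811 - 262\right) v + j{\left(V \right)} = \left(-811 - 262\right) \left(-1112\right) - 386 = \left(-1073\right) \left(-1112\right) - 386 = 1193176 - 386 = 1192790$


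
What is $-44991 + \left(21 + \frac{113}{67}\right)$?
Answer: $- \frac{3012877}{67} \approx -44968.0$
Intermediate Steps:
$-44991 + \left(21 + \frac{113}{67}\right) = -44991 + \frac{1520}{67} = - \frac{3012877}{67}$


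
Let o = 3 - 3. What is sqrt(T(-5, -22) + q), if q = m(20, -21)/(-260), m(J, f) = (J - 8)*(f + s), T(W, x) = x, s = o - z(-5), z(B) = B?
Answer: I*sqrt(89830)/65 ≈ 4.611*I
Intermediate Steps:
o = 0
s = 5 (s = 0 - 1*(-5) = 0 + 5 = 5)
m(J, f) = (-8 + J)*(5 + f) (m(J, f) = (J - 8)*(f + 5) = (-8 + J)*(5 + f))
q = 48/65 (q = (-40 - 8*(-21) + 5*20 + 20*(-21))/(-260) = (-40 + 168 + 100 - 420)*(-1/260) = -192*(-1/260) = 48/65 ≈ 0.73846)
sqrt(T(-5, -22) + q) = sqrt(-22 + 48/65) = sqrt(-1382/65) = I*sqrt(89830)/65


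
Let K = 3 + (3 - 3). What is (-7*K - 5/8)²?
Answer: 29929/64 ≈ 467.64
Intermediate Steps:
K = 3 (K = 3 + 0 = 3)
(-7*K - 5/8)² = (-7*3 - 5/8)² = (-21 - 5*⅛)² = (-21 - 5/8)² = (-173/8)² = 29929/64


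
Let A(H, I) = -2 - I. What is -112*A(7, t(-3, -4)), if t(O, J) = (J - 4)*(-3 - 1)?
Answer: 3808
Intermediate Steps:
t(O, J) = 16 - 4*J (t(O, J) = (-4 + J)*(-4) = 16 - 4*J)
-112*A(7, t(-3, -4)) = -112*(-2 - (16 - 4*(-4))) = -112*(-2 - (16 + 16)) = -112*(-2 - 1*32) = -112*(-2 - 32) = -112*(-34) = 3808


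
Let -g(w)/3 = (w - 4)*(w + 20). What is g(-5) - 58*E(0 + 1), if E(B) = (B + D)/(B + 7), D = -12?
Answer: 1939/4 ≈ 484.75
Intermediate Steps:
E(B) = (-12 + B)/(7 + B) (E(B) = (B - 12)/(B + 7) = (-12 + B)/(7 + B))
g(w) = -3*(-4 + w)*(20 + w) (g(w) = -3*(w - 4)*(w + 20) = -3*(-4 + w)*(20 + w))
g(-5) - 58*E(0 + 1) = (240 - 48*(-5) - 3*(-5)**2) - 58*(-12 + (0 + 1))/(7 + (0 + 1)) = (240 + 240 - 3*25) - 58*(-12 + 1)/(7 + 1) = (240 + 240 - 75) - 58*(-11)/8 = 405 - 29*(-11)/4 = 405 - 58*(-11/8) = 405 + 319/4 = 1939/4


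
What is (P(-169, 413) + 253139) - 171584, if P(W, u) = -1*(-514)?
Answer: 82069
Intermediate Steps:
P(W, u) = 514
(P(-169, 413) + 253139) - 171584 = (514 + 253139) - 171584 = 253653 - 171584 = 82069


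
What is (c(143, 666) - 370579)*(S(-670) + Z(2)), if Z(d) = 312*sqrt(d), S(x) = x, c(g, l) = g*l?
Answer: 184478470 - 85906392*sqrt(2) ≈ 6.2988e+7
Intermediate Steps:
(c(143, 666) - 370579)*(S(-670) + Z(2)) = (143*666 - 370579)*(-670 + 312*sqrt(2)) = (95238 - 370579)*(-670 + 312*sqrt(2)) = -275341*(-670 + 312*sqrt(2)) = 184478470 - 85906392*sqrt(2)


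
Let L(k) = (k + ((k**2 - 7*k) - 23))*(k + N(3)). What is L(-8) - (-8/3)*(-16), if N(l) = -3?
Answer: -3065/3 ≈ -1021.7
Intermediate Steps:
L(k) = (-3 + k)*(-23 + k**2 - 6*k) (L(k) = (k + ((k**2 - 7*k) - 23))*(k - 3) = (k + (-23 + k**2 - 7*k))*(-3 + k) = (-23 + k**2 - 6*k)*(-3 + k) = (-3 + k)*(-23 + k**2 - 6*k))
L(-8) - (-8/3)*(-16) = (69 + (-8)**3 - 9*(-8)**2 - 5*(-8)) - (-8/3)*(-16) = (69 - 512 - 9*64 + 40) - (-8*1/3)*(-16) = (69 - 512 - 576 + 40) - (-8)*(-16)/3 = -979 - 1*128/3 = -979 - 128/3 = -3065/3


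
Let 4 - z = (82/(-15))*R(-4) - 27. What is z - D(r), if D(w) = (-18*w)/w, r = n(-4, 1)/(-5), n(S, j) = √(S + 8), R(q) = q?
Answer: 407/15 ≈ 27.133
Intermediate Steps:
n(S, j) = √(8 + S)
r = -⅖ (r = √(8 - 4)/(-5) = √4*(-⅕) = 2*(-⅕) = -⅖ ≈ -0.40000)
D(w) = -18
z = 137/15 (z = 4 - ((82/(-15))*(-4) - 27) = 4 - ((82*(-1/15))*(-4) - 27) = 4 - (-82/15*(-4) - 27) = 4 - (328/15 - 27) = 4 - 1*(-77/15) = 4 + 77/15 = 137/15 ≈ 9.1333)
z - D(r) = 137/15 - 1*(-18) = 137/15 + 18 = 407/15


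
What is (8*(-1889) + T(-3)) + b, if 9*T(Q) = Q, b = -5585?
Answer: -62092/3 ≈ -20697.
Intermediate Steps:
T(Q) = Q/9
(8*(-1889) + T(-3)) + b = (8*(-1889) + (1/9)*(-3)) - 5585 = (-15112 - 1/3) - 5585 = -45337/3 - 5585 = -62092/3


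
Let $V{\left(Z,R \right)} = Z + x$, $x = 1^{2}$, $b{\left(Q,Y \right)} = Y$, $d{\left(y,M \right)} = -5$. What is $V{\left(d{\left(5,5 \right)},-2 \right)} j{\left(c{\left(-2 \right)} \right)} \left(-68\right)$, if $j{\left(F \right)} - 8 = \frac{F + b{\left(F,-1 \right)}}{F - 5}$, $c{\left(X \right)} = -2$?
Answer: $\frac{16048}{7} \approx 2292.6$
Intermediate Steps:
$j{\left(F \right)} = 8 + \frac{-1 + F}{-5 + F}$ ($j{\left(F \right)} = 8 + \frac{F - 1}{F - 5} = 8 + \frac{-1 + F}{-5 + F}$)
$x = 1$
$V{\left(Z,R \right)} = 1 + Z$ ($V{\left(Z,R \right)} = Z + 1 = 1 + Z$)
$V{\left(d{\left(5,5 \right)},-2 \right)} j{\left(c{\left(-2 \right)} \right)} \left(-68\right) = \left(1 - 5\right) \frac{-41 + 9 \left(-2\right)}{-5 - 2} \left(-68\right) = - 4 \frac{-41 - 18}{-7} \left(-68\right) = - 4 \left(\left(- \frac{1}{7}\right) \left(-59\right)\right) \left(-68\right) = \left(-4\right) \frac{59}{7} \left(-68\right) = \left(- \frac{236}{7}\right) \left(-68\right) = \frac{16048}{7}$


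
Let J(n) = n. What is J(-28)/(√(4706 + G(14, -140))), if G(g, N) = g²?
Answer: -14*√4902/2451 ≈ -0.39992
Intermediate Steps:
J(-28)/(√(4706 + G(14, -140))) = -28/√(4706 + 14²) = -28/√(4706 + 196) = -28*√4902/4902 = -14*√4902/2451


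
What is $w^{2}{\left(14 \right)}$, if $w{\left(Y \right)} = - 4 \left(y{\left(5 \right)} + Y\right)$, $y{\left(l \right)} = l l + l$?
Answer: $30976$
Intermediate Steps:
$y{\left(l \right)} = l + l^{2}$ ($y{\left(l \right)} = l^{2} + l = l + l^{2}$)
$w{\left(Y \right)} = -120 - 4 Y$ ($w{\left(Y \right)} = - 4 \left(5 \left(1 + 5\right) + Y\right) = - 4 \left(5 \cdot 6 + Y\right) = - 4 \left(30 + Y\right) = -120 - 4 Y$)
$w^{2}{\left(14 \right)} = \left(-120 - 56\right)^{2} = \left(-176\right)^{2} = 30976$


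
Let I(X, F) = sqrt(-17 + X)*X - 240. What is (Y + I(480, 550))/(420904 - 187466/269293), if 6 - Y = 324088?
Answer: -43668822173/56673156703 + 64630320*sqrt(463)/56673156703 ≈ -0.74600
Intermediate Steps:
Y = -324082 (Y = 6 - 1*324088 = 6 - 324088 = -324082)
I(X, F) = -240 + X*sqrt(-17 + X) (I(X, F) = X*sqrt(-17 + X) - 240 = -240 + X*sqrt(-17 + X))
(Y + I(480, 550))/(420904 - 187466/269293) = (-324082 + (-240 + 480*sqrt(-17 + 480)))/(420904 - 187466/269293) = (-324082 + (-240 + 480*sqrt(463)))/(420904 - 187466*1/269293) = (-324322 + 480*sqrt(463))/(420904 - 187466/269293) = (-324322 + 480*sqrt(463))/(113346313406/269293) = (-324322 + 480*sqrt(463))*(269293/113346313406) = -43668822173/56673156703 + 64630320*sqrt(463)/56673156703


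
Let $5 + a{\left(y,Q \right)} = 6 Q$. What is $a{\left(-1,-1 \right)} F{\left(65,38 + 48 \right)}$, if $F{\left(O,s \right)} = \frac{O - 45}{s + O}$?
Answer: $- \frac{220}{151} \approx -1.457$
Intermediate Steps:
$F{\left(O,s \right)} = \frac{-45 + O}{O + s}$
$a{\left(y,Q \right)} = -5 + 6 Q$
$a{\left(-1,-1 \right)} F{\left(65,38 + 48 \right)} = \left(-5 + 6 \left(-1\right)\right) \frac{-45 + 65}{65 + \left(38 + 48\right)} = \left(-5 - 6\right) \frac{1}{65 + 86} \cdot 20 = - 11 \cdot \frac{1}{151} \cdot 20 = \left(-11\right) \frac{20}{151} = - \frac{220}{151}$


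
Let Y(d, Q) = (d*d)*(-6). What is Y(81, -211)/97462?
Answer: -19683/48731 ≈ -0.40391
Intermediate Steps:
Y(d, Q) = -6*d**2 (Y(d, Q) = d**2*(-6) = -6*d**2)
Y(81, -211)/97462 = -6*81**2/97462 = -6*6561*(1/97462) = -39366*1/97462 = -19683/48731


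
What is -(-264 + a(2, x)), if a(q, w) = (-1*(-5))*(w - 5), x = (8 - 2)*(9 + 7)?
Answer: -191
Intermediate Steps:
x = 96 (x = 6*16 = 96)
a(q, w) = -25 + 5*w (a(q, w) = 5*(-5 + w) = -25 + 5*w)
-(-264 + a(2, x)) = -(-264 + (-25 + 5*96)) = -(-264 + (-25 + 480)) = -(-264 + 455) = -1*191 = -191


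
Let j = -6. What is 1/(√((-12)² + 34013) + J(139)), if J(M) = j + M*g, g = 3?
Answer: 411/134764 - √34157/134764 ≈ 0.0016784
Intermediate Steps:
J(M) = -6 + 3*M (J(M) = -6 + M*3 = -6 + 3*M)
1/(√((-12)² + 34013) + J(139)) = 1/(√((-12)² + 34013) + (-6 + 3*139)) = 1/(√(144 + 34013) + (-6 + 417)) = 1/(√34157 + 411) = 1/(411 + √34157)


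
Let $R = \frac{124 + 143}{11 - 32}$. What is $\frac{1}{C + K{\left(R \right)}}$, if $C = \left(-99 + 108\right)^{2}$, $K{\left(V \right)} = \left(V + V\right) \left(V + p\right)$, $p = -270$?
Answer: $\frac{49}{356231} \approx 0.00013755$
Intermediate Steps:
$R = - \frac{89}{7}$ ($R = \frac{267}{-21} = 267 \left(- \frac{1}{21}\right) = - \frac{89}{7} \approx -12.714$)
$K{\left(V \right)} = 2 V \left(-270 + V\right)$ ($K{\left(V \right)} = \left(V + V\right) \left(V - 270\right) = 2 V \left(-270 + V\right)$)
$C = 81$ ($C = 9^{2} = 81$)
$\frac{1}{C + K{\left(R \right)}} = \frac{1}{81 + 2 \left(- \frac{89}{7}\right) \left(-270 - \frac{89}{7}\right)} = \frac{1}{81 + 2 \left(- \frac{89}{7}\right) \left(- \frac{1979}{7}\right)} = \frac{1}{81 + \frac{352262}{49}} = \frac{1}{\frac{356231}{49}} = \frac{49}{356231}$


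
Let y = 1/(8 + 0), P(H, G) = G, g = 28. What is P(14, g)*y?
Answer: 7/2 ≈ 3.5000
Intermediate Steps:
y = 1/8 ≈ 0.12500
P(14, g)*y = 28*(1/8) = 7/2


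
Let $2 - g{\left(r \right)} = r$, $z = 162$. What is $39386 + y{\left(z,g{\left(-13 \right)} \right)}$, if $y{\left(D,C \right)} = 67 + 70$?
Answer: $39523$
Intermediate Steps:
$g{\left(r \right)} = 2 - r$
$y{\left(D,C \right)} = 137$
$39386 + y{\left(z,g{\left(-13 \right)} \right)} = 39386 + 137 = 39523$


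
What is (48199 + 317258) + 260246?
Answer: 625703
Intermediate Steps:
(48199 + 317258) + 260246 = 365457 + 260246 = 625703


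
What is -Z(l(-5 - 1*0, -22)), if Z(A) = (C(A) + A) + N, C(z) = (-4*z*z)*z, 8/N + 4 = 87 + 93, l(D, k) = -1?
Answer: -67/22 ≈ -3.0455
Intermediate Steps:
N = 1/22 (N = 8/(-4 + (87 + 93)) = 8/(-4 + 180) = 8/176 = 8*(1/176) = 1/22 ≈ 0.045455)
C(z) = -4*z³ (C(z) = (-4*z²)*z = -4*z³)
Z(A) = 1/22 + A - 4*A³ (Z(A) = (-4*A³ + A) + 1/22 = (A - 4*A³) + 1/22 = 1/22 + A - 4*A³)
-Z(l(-5 - 1*0, -22)) = -(1/22 - 1 - 4*(-1)³) = -(1/22 - 1 - 4*(-1)) = -(1/22 - 1 + 4) = -1*67/22 = -67/22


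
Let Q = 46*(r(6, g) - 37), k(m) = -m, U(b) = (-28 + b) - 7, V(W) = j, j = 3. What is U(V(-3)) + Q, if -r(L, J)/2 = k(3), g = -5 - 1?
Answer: -1458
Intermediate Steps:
V(W) = 3
U(b) = -35 + b
g = -6
r(L, J) = 6 (r(L, J) = -(-2)*3 = -2*(-3) = 6)
Q = -1426 (Q = 46*(6 - 37) = 46*(-31) = -1426)
U(V(-3)) + Q = (-35 + 3) - 1426 = -32 - 1426 = -1458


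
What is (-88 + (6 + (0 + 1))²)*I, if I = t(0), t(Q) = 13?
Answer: -507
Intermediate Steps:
I = 13
(-88 + (6 + (0 + 1))²)*I = (-88 + (6 + (0 + 1))²)*13 = (-88 + (6 + 1)²)*13 = (-88 + 7²)*13 = (-88 + 49)*13 = -39*13 = -507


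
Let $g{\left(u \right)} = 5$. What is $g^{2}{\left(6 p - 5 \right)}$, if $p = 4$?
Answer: $25$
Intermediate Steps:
$g^{2}{\left(6 p - 5 \right)} = 5^{2} = 25$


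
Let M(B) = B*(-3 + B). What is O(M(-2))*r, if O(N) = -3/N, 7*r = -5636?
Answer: 8454/35 ≈ 241.54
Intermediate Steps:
r = -5636/7 (r = (⅐)*(-5636) = -5636/7 ≈ -805.14)
O(M(-2))*r = -3*(-1/(2*(-3 - 2)))*(-5636/7) = -3/((-2*(-5)))*(-5636/7) = -3/10*(-5636/7) = 8454/35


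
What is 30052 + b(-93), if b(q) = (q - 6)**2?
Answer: 39853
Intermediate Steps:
b(q) = (-6 + q)**2
30052 + b(-93) = 30052 + (-6 - 93)**2 = 30052 + (-99)**2 = 30052 + 9801 = 39853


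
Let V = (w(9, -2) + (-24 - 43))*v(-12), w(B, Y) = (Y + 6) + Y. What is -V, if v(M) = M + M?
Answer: -1560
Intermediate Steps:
w(B, Y) = 6 + 2*Y (w(B, Y) = (6 + Y) + Y = 6 + 2*Y)
v(M) = 2*M
V = 1560 (V = ((6 + 2*(-2)) + (-24 - 43))*(2*(-12)) = ((6 - 4) - 67)*(-24) = (2 - 67)*(-24) = -65*(-24) = 1560)
-V = -1*1560 = -1560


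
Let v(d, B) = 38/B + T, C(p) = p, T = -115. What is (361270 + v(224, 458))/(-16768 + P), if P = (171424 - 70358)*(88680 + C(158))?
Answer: 41352257/1028036479830 ≈ 4.0225e-5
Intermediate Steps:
v(d, B) = -115 + 38/B (v(d, B) = 38/B - 115 = -115 + 38/B)
P = 8978501308 (P = (171424 - 70358)*(88680 + 158) = 101066*88838 = 8978501308)
(361270 + v(224, 458))/(-16768 + P) = (361270 + (-115 + 38/458))/(-16768 + 8978501308) = (361270 + (-115 + 38*(1/458)))/8978484540 = (361270 + (-115 + 19/229))*(1/8978484540) = (361270 - 26316/229)*(1/8978484540) = (82704514/229)*(1/8978484540) = 41352257/1028036479830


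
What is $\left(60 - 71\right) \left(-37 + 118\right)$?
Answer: $-891$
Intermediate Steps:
$\left(60 - 71\right) \left(-37 + 118\right) = \left(60 - 71\right) 81 = \left(-11\right) 81 = -891$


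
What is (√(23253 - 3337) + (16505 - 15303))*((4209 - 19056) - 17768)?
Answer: -39203230 - 65230*√4979 ≈ -4.3806e+7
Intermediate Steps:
(√(23253 - 3337) + (16505 - 15303))*((4209 - 19056) - 17768) = (√19916 + 1202)*(-14847 - 17768) = (2*√4979 + 1202)*(-32615) = (1202 + 2*√4979)*(-32615) = -39203230 - 65230*√4979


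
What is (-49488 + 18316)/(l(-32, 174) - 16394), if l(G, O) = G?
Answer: 15586/8213 ≈ 1.8977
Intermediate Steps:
(-49488 + 18316)/(l(-32, 174) - 16394) = (-49488 + 18316)/(-32 - 16394) = -31172/(-16426) = -31172*(-1/16426) = 15586/8213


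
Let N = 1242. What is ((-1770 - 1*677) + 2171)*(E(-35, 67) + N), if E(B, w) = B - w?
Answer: -314640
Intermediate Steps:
((-1770 - 1*677) + 2171)*(E(-35, 67) + N) = ((-1770 - 1*677) + 2171)*((-35 - 1*67) + 1242) = ((-1770 - 677) + 2171)*((-35 - 67) + 1242) = (-2447 + 2171)*(-102 + 1242) = -276*1140 = -314640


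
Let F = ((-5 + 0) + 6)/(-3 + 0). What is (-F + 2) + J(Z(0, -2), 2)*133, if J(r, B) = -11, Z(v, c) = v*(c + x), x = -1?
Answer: -4382/3 ≈ -1460.7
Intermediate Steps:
F = -1/3 (F = (-5 + 6)/(-3) = 1*(-1/3) = -1/3 ≈ -0.33333)
Z(v, c) = v*(-1 + c) (Z(v, c) = v*(c - 1) = v*(-1 + c))
(-F + 2) + J(Z(0, -2), 2)*133 = (-1*(-1/3) + 2) - 11*133 = (1/3 + 2) - 1463 = 7/3 - 1463 = -4382/3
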